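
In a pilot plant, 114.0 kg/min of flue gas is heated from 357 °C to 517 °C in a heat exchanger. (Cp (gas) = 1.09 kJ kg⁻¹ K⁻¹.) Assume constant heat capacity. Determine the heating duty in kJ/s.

Q = 331 kJ/s

Q = ṁ·Cp·ΔT = 114.0 × 1.09 × (517 − 357) = 19882 kJ/min
Converting: 19882 / 60 s = 331.36 kW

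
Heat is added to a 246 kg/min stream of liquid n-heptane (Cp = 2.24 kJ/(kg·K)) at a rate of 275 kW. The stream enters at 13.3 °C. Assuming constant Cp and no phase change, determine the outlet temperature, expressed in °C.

T_out = 43.2 °C

Q = 275 kW = 16500 kJ/min
ΔT = Q/(ṁ·Cp) = 16500/(246×2.24) = 29.943 K
T_out = 13.3 + 29.943 = 43.243 °C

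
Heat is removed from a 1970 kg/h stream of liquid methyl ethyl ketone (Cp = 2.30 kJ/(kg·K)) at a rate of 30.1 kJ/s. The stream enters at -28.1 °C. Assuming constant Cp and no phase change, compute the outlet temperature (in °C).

T_out = -52.0 °C

Q = 30.1 kJ/s = 108360 kJ/h
ΔT = Q/(ṁ·Cp) = 108360/(1970×2.30) = 23.915 K
T_out = -28.1 − 23.915 = -52.015 °C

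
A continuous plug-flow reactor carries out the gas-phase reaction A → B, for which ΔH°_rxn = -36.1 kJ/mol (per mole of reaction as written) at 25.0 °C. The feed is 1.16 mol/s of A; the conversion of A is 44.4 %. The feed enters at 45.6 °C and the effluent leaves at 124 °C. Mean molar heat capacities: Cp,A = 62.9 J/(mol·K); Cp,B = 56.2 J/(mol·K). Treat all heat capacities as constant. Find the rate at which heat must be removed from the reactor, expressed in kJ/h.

Q_out = 47600 kJ/h

Extent of reaction ξ = 0.444 × 1.16 = 0.51504 mol/s
Reaction term: ξ·ΔH°_rxn = 0.51504 × -36.1 = -18.593 kJ/s
Sensible, feed 45.6→25 °C: -1.5031 kJ/s
Outlet flows (mol/s): A 0.64496, B 0.51504
Sensible, products 25→124 °C: 6.8818 kJ/s
Q = ΔH = -13.214 kJ/s = -13.214 kW
Heat removed = 47571 kJ/h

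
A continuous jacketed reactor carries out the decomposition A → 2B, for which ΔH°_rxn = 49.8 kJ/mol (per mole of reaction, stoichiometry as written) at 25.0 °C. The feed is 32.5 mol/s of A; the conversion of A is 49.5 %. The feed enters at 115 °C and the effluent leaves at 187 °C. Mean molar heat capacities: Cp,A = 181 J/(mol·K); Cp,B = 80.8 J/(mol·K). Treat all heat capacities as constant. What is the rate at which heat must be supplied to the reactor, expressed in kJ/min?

Extent of reaction ξ = 0.495 × 32.5 = 16.087 mol/s
Reaction term: ξ·ΔH°_rxn = 16.087 × 49.8 = 801.16 kJ/s
Sensible, feed 115→25 °C: -529.42 kJ/s
Outlet flows (mol/s): A 16.413, B 32.175
Sensible, products 25→187 °C: 902.41 kJ/s
Q = ΔH = 1174.1 kJ/s = 1174.1 kW
Heat supplied = 70448 kJ/min

Q_in = 70400 kJ/min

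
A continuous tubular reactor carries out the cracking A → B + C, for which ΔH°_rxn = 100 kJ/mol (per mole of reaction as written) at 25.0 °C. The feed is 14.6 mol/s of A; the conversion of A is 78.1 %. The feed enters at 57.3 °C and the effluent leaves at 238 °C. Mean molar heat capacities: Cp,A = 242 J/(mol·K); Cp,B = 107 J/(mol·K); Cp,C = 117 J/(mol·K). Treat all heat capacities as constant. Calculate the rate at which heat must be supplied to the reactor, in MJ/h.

Extent of reaction ξ = 0.781 × 14.6 = 11.403 mol/s
Reaction term: ξ·ΔH°_rxn = 11.403 × 100 = 1140.3 kJ/s
Sensible, feed 57.3→25 °C: -114.12 kJ/s
Outlet flows (mol/s): A 3.1974, B 11.403, C 11.403
Sensible, products 25→238 °C: 708.85 kJ/s
Q = ΔH = 1735 kJ/s = 1735 kW
Heat supplied = 6246 MJ/h

Q_in = 6250 MJ/h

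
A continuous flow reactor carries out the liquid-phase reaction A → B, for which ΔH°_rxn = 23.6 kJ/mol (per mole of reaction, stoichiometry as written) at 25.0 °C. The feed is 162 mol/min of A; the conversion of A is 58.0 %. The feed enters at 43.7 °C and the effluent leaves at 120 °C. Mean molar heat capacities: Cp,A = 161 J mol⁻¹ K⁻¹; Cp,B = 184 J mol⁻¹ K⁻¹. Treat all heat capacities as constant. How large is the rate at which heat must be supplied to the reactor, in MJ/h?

Q_in = 265 MJ/h

Extent of reaction ξ = 0.580 × 162 = 93.96 mol/min
Reaction term: ξ·ΔH°_rxn = 93.96 × 23.6 = 2217.5 kJ/min
Sensible, feed 43.7→25 °C: -487.73 kJ/min
Outlet flows (mol/min): A 68.04, B 93.96
Sensible, products 25→120 °C: 2683.1 kJ/min
Q = ΔH = 4412.8 kJ/min = 73.547 kW
Heat supplied = 264.77 MJ/h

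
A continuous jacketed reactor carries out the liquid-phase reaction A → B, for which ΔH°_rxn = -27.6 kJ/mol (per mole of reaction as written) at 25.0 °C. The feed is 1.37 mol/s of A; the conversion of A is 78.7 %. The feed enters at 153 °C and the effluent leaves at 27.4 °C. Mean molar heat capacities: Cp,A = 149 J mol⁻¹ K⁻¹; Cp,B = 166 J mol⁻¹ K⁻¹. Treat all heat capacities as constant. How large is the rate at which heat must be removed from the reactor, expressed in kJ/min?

Q_out = 3320 kJ/min

Extent of reaction ξ = 0.787 × 1.37 = 1.0782 mol/s
Reaction term: ξ·ΔH°_rxn = 1.0782 × -27.6 = -29.758 kJ/s
Sensible, feed 153→25 °C: -26.129 kJ/s
Outlet flows (mol/s): A 0.29181, B 1.0782
Sensible, products 25→27.4 °C: 0.5339 kJ/s
Q = ΔH = -55.353 kJ/s = -55.353 kW
Heat removed = 3321.2 kJ/min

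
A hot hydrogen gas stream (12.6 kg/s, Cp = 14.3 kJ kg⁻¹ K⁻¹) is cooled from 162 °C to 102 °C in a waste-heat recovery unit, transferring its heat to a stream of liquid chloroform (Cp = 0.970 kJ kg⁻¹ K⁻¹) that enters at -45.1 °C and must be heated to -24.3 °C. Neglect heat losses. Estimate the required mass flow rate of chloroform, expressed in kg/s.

Heat released by hot stream: Q = 12.6 × 14.3 × (162 − 102) = 10811 kJ/s
Energy balance on cold side (adiabatic exchanger): Q = ṁ_c·Cp_c·(T_c,out − T_c,in)
ṁ_c = 10811 / [0.970 × (-24.3 − -45.1)] = 535.82 kg/s

ṁ_c = 536 kg/s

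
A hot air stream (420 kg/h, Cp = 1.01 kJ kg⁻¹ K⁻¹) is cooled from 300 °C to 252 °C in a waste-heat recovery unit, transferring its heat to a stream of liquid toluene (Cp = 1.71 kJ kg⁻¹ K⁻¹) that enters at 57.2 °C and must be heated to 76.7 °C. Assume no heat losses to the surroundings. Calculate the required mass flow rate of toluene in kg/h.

ṁ_c = 611 kg/h

Heat released by hot stream: Q = 420 × 1.01 × (300 − 252) = 20362 kJ/h
Energy balance on cold side (adiabatic exchanger): Q = ṁ_c·Cp_c·(T_c,out − T_c,in)
ṁ_c = 20362 / [1.71 × (76.7 − 57.2)] = 610.63 kg/h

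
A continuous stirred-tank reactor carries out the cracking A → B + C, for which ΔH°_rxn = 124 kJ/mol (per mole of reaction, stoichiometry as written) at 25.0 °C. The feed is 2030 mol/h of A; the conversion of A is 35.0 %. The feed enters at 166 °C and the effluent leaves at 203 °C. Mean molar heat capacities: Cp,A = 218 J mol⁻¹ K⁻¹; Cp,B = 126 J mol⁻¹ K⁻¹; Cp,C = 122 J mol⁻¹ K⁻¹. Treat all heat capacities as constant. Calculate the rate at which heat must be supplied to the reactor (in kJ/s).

Q_in = 30.1 kJ/s

Extent of reaction ξ = 0.350 × 2030 = 710.5 mol/h
Reaction term: ξ·ΔH°_rxn = 710.5 × 124 = 88102 kJ/h
Sensible, feed 166→25 °C: -62398 kJ/h
Outlet flows (mol/h): A 1319.5, B 710.5, C 710.5
Sensible, products 25→203 °C: 82566 kJ/h
Q = ΔH = 108270 kJ/h = 30.075 kW
Heat supplied = 30.075 kJ/s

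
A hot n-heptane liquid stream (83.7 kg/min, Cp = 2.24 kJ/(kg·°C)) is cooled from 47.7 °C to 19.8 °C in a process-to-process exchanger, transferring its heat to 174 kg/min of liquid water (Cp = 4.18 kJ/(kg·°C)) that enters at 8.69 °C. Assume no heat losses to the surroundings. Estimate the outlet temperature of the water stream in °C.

T_c,out = 15.9 °C

Heat released by hot stream: Q = 83.7 × 2.24 × (47.7 − 19.8) = 5230.9 kJ/min
Energy balance on cold side (adiabatic exchanger): Q = ṁ_c·Cp_c·(T_c,out − T_c,in)
T_c,out = 8.69 + 5230.9/(174 × 4.18) = 15.882 °C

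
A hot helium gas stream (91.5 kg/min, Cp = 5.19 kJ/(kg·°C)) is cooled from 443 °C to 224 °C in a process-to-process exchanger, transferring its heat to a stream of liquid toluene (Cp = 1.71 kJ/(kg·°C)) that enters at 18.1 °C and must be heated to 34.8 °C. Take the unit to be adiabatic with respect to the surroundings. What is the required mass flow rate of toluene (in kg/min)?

Heat released by hot stream: Q = 91.5 × 5.19 × (443 − 224) = 104000 kJ/min
Energy balance on cold side (adiabatic exchanger): Q = ṁ_c·Cp_c·(T_c,out − T_c,in)
ṁ_c = 104000 / [1.71 × (34.8 − 18.1)] = 3641.8 kg/min

ṁ_c = 3640 kg/min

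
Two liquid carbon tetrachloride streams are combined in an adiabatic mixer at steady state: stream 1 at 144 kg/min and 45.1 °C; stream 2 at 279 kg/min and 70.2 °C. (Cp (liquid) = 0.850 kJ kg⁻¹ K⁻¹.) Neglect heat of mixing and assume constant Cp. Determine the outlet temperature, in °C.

Adiabatic, steady state ⇒ Σ ṁᵢCp,ᵢ(T_out − Tᵢ) = 0
Σ ṁᵢCp,ᵢTᵢ = 144×0.850×45.1 + 279×0.850×70.2 = 22168
Σ ṁᵢCp,ᵢ = 144×0.850 + 279×0.850 = 359.55
T_out = 22168 / 359.55 = 61.655 °C

T_out = 61.7 °C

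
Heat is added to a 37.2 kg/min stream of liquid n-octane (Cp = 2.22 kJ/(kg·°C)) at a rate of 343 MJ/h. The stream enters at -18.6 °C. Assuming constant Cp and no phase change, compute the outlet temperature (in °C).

T_out = 50.6 °C

Q = 343 MJ/h = 5716.7 kJ/min
ΔT = Q/(ṁ·Cp) = 5716.7/(37.2×2.22) = 69.222 K
T_out = -18.6 + 69.222 = 50.622 °C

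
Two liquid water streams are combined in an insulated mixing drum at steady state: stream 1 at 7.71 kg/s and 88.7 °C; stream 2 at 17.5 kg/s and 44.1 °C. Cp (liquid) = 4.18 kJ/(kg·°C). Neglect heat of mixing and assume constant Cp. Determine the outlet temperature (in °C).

T_out = 57.7 °C

Energy balance with Q = 0: Σ ṁᵢCp,ᵢ(T_out − Tᵢ) = 0
T_out = Σ ṁᵢCp,ᵢTᵢ / Σ ṁᵢCp,ᵢ
      = 6084.5 / 105.38 = 57.74 °C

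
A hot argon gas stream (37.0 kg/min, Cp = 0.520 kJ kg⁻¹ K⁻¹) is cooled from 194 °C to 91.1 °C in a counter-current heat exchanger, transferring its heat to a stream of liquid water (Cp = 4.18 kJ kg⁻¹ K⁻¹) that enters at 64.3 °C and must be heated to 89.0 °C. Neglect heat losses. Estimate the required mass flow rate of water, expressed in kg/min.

Heat released by hot stream: Q = 37.0 × 0.520 × (194 − 91.1) = 1979.8 kJ/min
Energy balance on cold side (adiabatic exchanger): Q = ṁ_c·Cp_c·(T_c,out − T_c,in)
ṁ_c = 1979.8 / [4.18 × (89.0 − 64.3)] = 19.176 kg/min

ṁ_c = 19.2 kg/min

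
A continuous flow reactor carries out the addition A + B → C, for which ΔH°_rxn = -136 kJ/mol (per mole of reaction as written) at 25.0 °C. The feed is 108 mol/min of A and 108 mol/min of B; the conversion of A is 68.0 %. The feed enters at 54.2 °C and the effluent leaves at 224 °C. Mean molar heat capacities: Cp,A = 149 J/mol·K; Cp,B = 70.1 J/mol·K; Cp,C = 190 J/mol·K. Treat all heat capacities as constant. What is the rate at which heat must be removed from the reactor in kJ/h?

Extent of reaction ξ = 0.680 × 108 = 73.44 mol/min
Reaction term: ξ·ΔH°_rxn = 73.44 × -136 = -9987.8 kJ/min
Sensible, feed 54.2→25 °C: -690.95 kJ/min
Outlet flows (mol/min): A 34.56, B 34.56, C 73.44
Sensible, products 25→224 °C: 4283.6 kJ/min
Q = ΔH = -6395.2 kJ/min = -106.59 kW
Heat removed = 383710 kJ/h

Q_out = 384000 kJ/h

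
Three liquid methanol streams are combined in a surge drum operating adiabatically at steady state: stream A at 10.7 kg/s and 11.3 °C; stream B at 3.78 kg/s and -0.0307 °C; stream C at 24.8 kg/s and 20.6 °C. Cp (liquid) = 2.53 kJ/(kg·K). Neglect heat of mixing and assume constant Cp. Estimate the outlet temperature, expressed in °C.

T_out = 16.1 °C

No heat crosses the boundary, so H_out = H_in.
T_out = Σ ṁᵢCp,ᵢTᵢ / Σ ṁᵢCp,ᵢ
      = 1598.1 / 99.378 = 16.081 °C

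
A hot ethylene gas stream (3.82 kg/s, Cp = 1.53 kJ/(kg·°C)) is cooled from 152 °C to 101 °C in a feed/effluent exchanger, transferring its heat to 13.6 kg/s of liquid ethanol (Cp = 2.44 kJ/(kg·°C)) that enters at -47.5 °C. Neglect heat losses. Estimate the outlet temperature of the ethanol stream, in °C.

T_c,out = -38.5 °C

Heat released by hot stream: Q = 3.82 × 1.53 × (152 − 101) = 298.07 kJ/s
Energy balance on cold side (adiabatic exchanger): Q = ṁ_c·Cp_c·(T_c,out − T_c,in)
T_c,out = -47.5 + 298.07/(13.6 × 2.44) = -38.518 °C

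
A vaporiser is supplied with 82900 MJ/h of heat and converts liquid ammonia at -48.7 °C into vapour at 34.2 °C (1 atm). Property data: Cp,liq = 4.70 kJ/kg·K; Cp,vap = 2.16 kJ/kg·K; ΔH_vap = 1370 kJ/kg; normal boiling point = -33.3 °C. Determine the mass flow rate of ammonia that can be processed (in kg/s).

ṁ = 14.5 kg/s

Δh = 4.70×(-33.3−-48.7) + 1370 + 2.16×(34.2−-33.3) = 1588.2 kJ/kg
Q = 82900 MJ/h = 23028 kJ/s = 23028 kJ/s
ṁ = Q/Δh = 23028 / 1588.2 = 14.499 kg/s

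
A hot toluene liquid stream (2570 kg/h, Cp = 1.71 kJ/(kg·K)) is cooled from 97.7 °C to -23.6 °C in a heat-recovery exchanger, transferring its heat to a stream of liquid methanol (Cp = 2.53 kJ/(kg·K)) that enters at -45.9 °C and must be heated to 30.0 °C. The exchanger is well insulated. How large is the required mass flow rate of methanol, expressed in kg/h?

ṁ_c = 2780 kg/h

Heat released by hot stream: Q = 2570 × 1.71 × (97.7 − -23.6) = 533080 kJ/h
Energy balance on cold side (adiabatic exchanger): Q = ṁ_c·Cp_c·(T_c,out − T_c,in)
ṁ_c = 533080 / [2.53 × (30.0 − -45.9)] = 2776.1 kg/h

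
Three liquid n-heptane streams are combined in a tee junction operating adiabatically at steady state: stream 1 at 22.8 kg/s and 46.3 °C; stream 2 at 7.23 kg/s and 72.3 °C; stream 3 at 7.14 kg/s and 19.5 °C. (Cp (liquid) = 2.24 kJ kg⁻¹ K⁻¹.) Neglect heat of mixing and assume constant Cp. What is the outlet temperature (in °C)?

Adiabatic, steady state ⇒ Σ ṁᵢCp,ᵢ(T_out − Tᵢ) = 0
Σ ṁᵢCp,ᵢTᵢ = 22.8×2.24×46.3 + 7.23×2.24×72.3 + 7.14×2.24×19.5 = 3847.4
Σ ṁᵢCp,ᵢ = 22.8×2.24 + 7.23×2.24 + 7.14×2.24 = 83.261
T_out = 3847.4 / 83.261 = 46.209 °C

T_out = 46.2 °C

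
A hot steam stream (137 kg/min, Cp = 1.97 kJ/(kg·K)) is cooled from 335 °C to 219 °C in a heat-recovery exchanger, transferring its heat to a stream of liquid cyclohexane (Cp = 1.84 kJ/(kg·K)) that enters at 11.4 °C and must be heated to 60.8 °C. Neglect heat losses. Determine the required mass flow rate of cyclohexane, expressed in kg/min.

Heat released by hot stream: Q = 137 × 1.97 × (335 − 219) = 31307 kJ/min
Energy balance on cold side (adiabatic exchanger): Q = ṁ_c·Cp_c·(T_c,out − T_c,in)
ṁ_c = 31307 / [1.84 × (60.8 − 11.4)] = 344.43 kg/min

ṁ_c = 344 kg/min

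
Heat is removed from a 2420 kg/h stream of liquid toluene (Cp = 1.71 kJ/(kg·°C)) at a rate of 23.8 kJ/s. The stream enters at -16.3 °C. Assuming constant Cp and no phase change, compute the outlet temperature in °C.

Q = 23.8 kJ/s = 85680 kJ/h
ΔT = Q/(ṁ·Cp) = 85680/(2420×1.71) = 20.705 K
T_out = -16.3 − 20.705 = -37.005 °C

T_out = -37.0 °C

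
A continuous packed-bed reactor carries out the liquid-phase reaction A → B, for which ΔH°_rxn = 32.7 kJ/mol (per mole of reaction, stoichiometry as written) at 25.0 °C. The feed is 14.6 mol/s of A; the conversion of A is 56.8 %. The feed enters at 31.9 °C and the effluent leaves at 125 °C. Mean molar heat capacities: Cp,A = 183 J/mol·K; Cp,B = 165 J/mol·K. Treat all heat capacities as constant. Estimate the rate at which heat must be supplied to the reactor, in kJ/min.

Extent of reaction ξ = 0.568 × 14.6 = 8.2928 mol/s
Reaction term: ξ·ΔH°_rxn = 8.2928 × 32.7 = 271.17 kJ/s
Sensible, feed 31.9→25 °C: -18.435 kJ/s
Outlet flows (mol/s): A 6.3072, B 8.2928
Sensible, products 25→125 °C: 252.25 kJ/s
Q = ΔH = 504.99 kJ/s = 504.99 kW
Heat supplied = 30300 kJ/min

Q_in = 30300 kJ/min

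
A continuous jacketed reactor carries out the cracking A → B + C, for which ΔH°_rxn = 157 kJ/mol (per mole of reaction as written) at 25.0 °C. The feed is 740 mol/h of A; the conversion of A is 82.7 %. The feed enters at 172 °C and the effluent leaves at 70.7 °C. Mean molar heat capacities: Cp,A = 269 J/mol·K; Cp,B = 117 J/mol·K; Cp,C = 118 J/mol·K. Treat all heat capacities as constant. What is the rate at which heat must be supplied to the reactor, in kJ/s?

Q_in = 20.8 kJ/s

Extent of reaction ξ = 0.827 × 740 = 611.98 mol/h
Reaction term: ξ·ΔH°_rxn = 611.98 × 157 = 96081 kJ/h
Sensible, feed 172→25 °C: -29262 kJ/h
Outlet flows (mol/h): A 128.02, B 611.98, C 611.98
Sensible, products 25→70.7 °C: 8146.1 kJ/h
Q = ΔH = 74965 kJ/h = 20.824 kW
Heat supplied = 20.824 kJ/s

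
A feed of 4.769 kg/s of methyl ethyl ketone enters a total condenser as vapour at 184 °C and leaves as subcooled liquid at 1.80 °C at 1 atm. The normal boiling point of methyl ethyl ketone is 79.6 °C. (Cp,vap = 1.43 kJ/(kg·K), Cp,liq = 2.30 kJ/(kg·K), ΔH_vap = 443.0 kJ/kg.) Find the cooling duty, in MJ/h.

vapour 184→79.6 °C: -149.29 kJ/kg
condensation at 79.6 °C: -443 kJ/kg
liquid 79.6→1.80 °C: -178.94 kJ/kg
Δh = -149.29 + -443 + -178.94 = -771.23 kJ/kg
Q = ṁ·Δh = 4.769 kg/s × -771.23 kJ/kg = -3678 kJ/s
|Q| = 3678 kW = 13241 MJ/h

Q_c = 13200 MJ/h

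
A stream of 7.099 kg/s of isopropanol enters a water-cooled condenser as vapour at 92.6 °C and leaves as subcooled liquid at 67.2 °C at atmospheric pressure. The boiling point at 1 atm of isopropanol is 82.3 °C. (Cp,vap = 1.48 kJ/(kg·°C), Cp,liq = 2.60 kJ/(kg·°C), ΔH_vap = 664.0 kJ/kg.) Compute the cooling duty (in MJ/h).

vapour 92.6→82.3 °C: -15.244 kJ/kg
condensation at 82.3 °C: -664 kJ/kg
liquid 82.3→67.2 °C: -39.26 kJ/kg
Δh = -15.244 + -664 + -39.26 = -718.5 kJ/kg
Q = ṁ·Δh = 7.099 kg/s × -718.5 kJ/kg = -5100.7 kJ/s
|Q| = 5100.7 kW = 18362 MJ/h

Q_c = 18400 MJ/h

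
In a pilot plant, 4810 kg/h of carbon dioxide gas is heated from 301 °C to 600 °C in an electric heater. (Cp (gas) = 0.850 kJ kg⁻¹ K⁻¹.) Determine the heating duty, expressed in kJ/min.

Q = 20400 kJ/min

Q = ṁ·Cp·ΔT = 4810 × 0.850 × (600 − 301) = 1.2225e+06 kJ/h
Converting: 1.2225e+06 / 3600 s = 339.57 kW
Heating duty = 20374 kJ/min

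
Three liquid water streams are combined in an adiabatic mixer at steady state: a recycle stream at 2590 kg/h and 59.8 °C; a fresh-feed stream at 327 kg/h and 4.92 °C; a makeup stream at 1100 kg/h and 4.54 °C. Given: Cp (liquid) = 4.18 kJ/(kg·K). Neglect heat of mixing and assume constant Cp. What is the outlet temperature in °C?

Energy balance with Q = 0: Σ ṁᵢCp,ᵢ(T_out − Tᵢ) = 0
T_out = Σ ṁᵢCp,ᵢTᵢ / Σ ṁᵢCp,ᵢ
      = 675010 / 16791 = 40.2 °C

T_out = 40.2 °C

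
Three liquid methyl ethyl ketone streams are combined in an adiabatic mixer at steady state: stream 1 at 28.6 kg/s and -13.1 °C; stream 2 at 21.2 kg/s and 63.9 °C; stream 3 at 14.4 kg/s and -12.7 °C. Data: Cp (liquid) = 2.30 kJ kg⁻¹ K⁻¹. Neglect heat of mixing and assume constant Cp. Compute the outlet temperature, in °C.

Adiabatic, steady state ⇒ Σ ṁᵢCp,ᵢ(T_out − Tᵢ) = 0
Σ ṁᵢCp,ᵢTᵢ = 28.6×2.30×-13.1 + 21.2×2.30×63.9 + 14.4×2.30×-12.7 = 1833.4
Σ ṁᵢCp,ᵢ = 28.6×2.30 + 21.2×2.30 + 14.4×2.30 = 147.66
T_out = 1833.4 / 147.66 = 12.417 °C

T_out = 12.4 °C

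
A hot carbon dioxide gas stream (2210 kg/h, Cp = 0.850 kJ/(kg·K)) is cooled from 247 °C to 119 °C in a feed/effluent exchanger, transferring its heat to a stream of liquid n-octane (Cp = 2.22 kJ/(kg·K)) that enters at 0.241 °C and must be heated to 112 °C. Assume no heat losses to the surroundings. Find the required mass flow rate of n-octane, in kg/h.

Heat released by hot stream: Q = 2210 × 0.850 × (247 − 119) = 240450 kJ/h
Energy balance on cold side (adiabatic exchanger): Q = ṁ_c·Cp_c·(T_c,out − T_c,in)
ṁ_c = 240450 / [2.22 × (112 − 0.241)] = 969.14 kg/h

ṁ_c = 969 kg/h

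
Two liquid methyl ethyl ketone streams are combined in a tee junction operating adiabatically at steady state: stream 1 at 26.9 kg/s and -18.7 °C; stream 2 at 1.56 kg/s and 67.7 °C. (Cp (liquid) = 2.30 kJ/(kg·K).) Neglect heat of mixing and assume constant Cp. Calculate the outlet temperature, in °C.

T_out = -14.0 °C

No heat crosses the boundary, so H_out = H_in.
Σ ṁᵢCp,ᵢTᵢ = 26.9×2.30×-18.7 + 1.56×2.30×67.7 = -914.06
Σ ṁᵢCp,ᵢ = 26.9×2.30 + 1.56×2.30 = 65.458
T_out = -914.06 / 65.458 = -13.964 °C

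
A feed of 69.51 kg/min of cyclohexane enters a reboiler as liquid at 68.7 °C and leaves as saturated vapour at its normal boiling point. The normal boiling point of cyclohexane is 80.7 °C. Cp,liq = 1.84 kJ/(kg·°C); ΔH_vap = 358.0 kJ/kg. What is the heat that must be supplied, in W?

liquid 68.7→80.7 °C: 22.08 kJ/kg
vaporisation at 80.7 °C: 358 kJ/kg
Δh = 22.08 + 358 = 380.08 kJ/kg
Q = ṁ·Δh = 69.51 kg/min × 380.08 kJ/kg = 26419 kJ/min
|Q| = 440.32 kW = 440320 W

Q = 440000 W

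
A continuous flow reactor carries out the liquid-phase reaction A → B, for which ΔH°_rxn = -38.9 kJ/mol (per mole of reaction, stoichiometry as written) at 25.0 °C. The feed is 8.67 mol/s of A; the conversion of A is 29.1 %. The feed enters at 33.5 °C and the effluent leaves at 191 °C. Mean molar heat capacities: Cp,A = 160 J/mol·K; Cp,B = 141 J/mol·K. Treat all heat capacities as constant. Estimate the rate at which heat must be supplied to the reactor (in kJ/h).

Extent of reaction ξ = 0.291 × 8.67 = 2.523 mol/s
Reaction term: ξ·ΔH°_rxn = 2.523 × -38.9 = -98.144 kJ/s
Sensible, feed 33.5→25 °C: -11.791 kJ/s
Outlet flows (mol/s): A 6.147, B 2.523
Sensible, products 25→191 °C: 222.32 kJ/s
Q = ΔH = 112.38 kJ/s = 112.38 kW
Heat supplied = 404580 kJ/h

Q_in = 405000 kJ/h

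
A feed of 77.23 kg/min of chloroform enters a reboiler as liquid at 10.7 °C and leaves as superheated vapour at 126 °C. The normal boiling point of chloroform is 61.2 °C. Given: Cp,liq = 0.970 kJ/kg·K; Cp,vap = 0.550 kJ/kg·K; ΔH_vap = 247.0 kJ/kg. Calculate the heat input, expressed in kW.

liquid 10.7→61.2 °C: 48.985 kJ/kg
vaporisation at 61.2 °C: 247 kJ/kg
vapour 61.2→126 °C: 35.64 kJ/kg
Δh = 48.985 + 247 + 35.64 = 331.62 kJ/kg
Q = ṁ·Δh = 77.23 kg/min × 331.62 kJ/kg = 25611 kJ/min
|Q| = 426.86 kW

Q = 427 kW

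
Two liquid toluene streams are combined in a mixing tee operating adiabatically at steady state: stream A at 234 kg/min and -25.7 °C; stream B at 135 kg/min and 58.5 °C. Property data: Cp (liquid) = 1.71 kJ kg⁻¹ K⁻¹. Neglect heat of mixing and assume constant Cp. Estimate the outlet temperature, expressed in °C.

T_out = 5.10 °C

No heat crosses the boundary, so H_out = H_in.
Σ ṁᵢCp,ᵢTᵢ = 234×1.71×-25.7 + 135×1.71×58.5 = 3221.1
Σ ṁᵢCp,ᵢ = 234×1.71 + 135×1.71 = 630.99
T_out = 3221.1 / 630.99 = 5.1049 °C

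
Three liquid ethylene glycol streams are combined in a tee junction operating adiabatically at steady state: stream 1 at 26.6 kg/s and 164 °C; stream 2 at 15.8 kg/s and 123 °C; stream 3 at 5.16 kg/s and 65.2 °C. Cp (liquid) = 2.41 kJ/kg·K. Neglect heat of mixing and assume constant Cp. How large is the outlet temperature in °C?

Adiabatic, steady state ⇒ Σ ṁᵢCp,ᵢ(T_out − Tᵢ) = 0
T_out = Σ ṁᵢCp,ᵢTᵢ / Σ ṁᵢCp,ᵢ
      = 16008 / 114.62 = 139.66 °C

T_out = 140 °C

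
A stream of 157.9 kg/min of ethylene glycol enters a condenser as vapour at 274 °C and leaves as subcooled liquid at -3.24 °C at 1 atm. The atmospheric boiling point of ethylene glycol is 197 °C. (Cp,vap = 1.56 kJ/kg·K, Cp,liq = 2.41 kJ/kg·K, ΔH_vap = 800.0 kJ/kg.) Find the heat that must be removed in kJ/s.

Q_c = 3690 kJ/s

vapour 274→197 °C: -120.12 kJ/kg
condensation at 197 °C: -800 kJ/kg
liquid 197→-3.24 °C: -482.58 kJ/kg
Δh = -120.12 + -800 + -482.58 = -1402.7 kJ/kg
Q = ṁ·Δh = 157.9 kg/min × -1402.7 kJ/kg = -221490 kJ/min
|Q| = 3691.4 kW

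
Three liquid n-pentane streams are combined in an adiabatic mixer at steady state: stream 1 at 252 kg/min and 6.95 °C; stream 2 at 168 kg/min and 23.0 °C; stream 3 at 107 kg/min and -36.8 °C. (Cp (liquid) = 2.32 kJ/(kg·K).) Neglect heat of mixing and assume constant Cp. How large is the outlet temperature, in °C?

Adiabatic, steady state ⇒ Σ ṁᵢCp,ᵢ(T_out − Tᵢ) = 0
T_out = Σ ṁᵢCp,ᵢTᵢ / Σ ṁᵢCp,ᵢ
      = 3892.5 / 1222.6 = 3.1837 °C

T_out = 3.18 °C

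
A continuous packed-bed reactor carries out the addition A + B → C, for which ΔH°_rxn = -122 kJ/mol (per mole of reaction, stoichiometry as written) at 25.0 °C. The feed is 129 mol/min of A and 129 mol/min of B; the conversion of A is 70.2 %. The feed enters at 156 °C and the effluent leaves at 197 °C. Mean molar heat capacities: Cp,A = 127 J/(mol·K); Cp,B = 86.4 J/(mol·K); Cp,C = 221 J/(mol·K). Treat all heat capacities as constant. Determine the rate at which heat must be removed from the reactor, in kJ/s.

Q_out = 163 kJ/s

Extent of reaction ξ = 0.702 × 129 = 90.558 mol/min
Reaction term: ξ·ΔH°_rxn = 90.558 × -122 = -11048 kJ/min
Sensible, feed 156→25 °C: -3606.2 kJ/min
Outlet flows (mol/min): A 38.442, B 38.442, C 90.558
Sensible, products 25→197 °C: 4853.3 kJ/min
Q = ΔH = -9801 kJ/min = -163.35 kW
Heat removed = 163.35 kJ/s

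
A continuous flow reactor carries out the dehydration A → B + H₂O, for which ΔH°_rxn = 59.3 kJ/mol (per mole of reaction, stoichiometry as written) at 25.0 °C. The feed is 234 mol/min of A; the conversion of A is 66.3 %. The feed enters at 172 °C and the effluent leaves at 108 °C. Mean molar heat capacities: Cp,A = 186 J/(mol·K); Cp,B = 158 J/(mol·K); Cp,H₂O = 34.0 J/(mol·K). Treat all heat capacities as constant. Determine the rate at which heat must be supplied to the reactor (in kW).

Extent of reaction ξ = 0.663 × 234 = 155.14 mol/min
Reaction term: ξ·ΔH°_rxn = 155.14 × 59.3 = 9199.9 kJ/min
Sensible, feed 172→25 °C: -6398 kJ/min
Outlet flows (mol/min): A 78.858, B 155.14, H₂O 155.14
Sensible, products 25→108 °C: 3689.8 kJ/min
Q = ΔH = 6491.6 kJ/min = 108.19 kW
Heat supplied = 108.19 kW

Q_in = 108 kW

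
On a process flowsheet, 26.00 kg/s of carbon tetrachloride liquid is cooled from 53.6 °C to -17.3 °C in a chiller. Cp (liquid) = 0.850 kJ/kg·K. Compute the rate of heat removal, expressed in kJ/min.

Q_c = 94000 kJ/min

Q = ṁ·Cp·ΔT = 26.00 × 0.850 × (-17.3 − 53.6) = -1566.9 kJ/s
Cooling duty = 94013 kJ/min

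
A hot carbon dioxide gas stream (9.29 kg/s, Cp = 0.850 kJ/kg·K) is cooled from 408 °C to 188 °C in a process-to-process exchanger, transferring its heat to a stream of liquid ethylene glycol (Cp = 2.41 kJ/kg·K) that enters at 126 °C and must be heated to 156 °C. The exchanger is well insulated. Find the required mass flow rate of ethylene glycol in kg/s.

ṁ_c = 24.0 kg/s

Heat released by hot stream: Q = 9.29 × 0.850 × (408 − 188) = 1737.2 kJ/s
Energy balance on cold side (adiabatic exchanger): Q = ṁ_c·Cp_c·(T_c,out − T_c,in)
ṁ_c = 1737.2 / [2.41 × (156 − 126)] = 24.028 kg/s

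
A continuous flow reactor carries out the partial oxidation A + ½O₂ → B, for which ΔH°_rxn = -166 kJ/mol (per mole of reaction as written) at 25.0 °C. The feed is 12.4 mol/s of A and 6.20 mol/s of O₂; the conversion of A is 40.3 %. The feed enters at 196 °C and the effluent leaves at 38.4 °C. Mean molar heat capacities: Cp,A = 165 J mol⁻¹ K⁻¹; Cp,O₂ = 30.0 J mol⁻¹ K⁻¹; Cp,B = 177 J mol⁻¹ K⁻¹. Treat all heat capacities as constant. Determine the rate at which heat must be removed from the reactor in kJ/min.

Q_out = 70900 kJ/min

Extent of reaction ξ = 0.403 × 12.4 = 4.9972 mol/s
Reaction term: ξ·ΔH°_rxn = 4.9972 × -166 = -829.54 kJ/s
Sensible, feed 196→25 °C: -381.67 kJ/s
Outlet flows (mol/s): A 7.4028, O₂ 3.7014, B 4.9972
Sensible, products 25→38.4 °C: 29.708 kJ/s
Q = ΔH = -1181.5 kJ/s = -1181.5 kW
Heat removed = 70890 kJ/min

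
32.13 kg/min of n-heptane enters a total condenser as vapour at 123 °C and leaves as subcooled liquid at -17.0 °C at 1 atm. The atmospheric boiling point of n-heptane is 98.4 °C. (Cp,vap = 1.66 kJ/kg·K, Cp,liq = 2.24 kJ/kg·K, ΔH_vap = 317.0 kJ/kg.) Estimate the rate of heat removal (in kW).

Q_c = 330 kW

vapour 123→98.4 °C: -40.836 kJ/kg
condensation at 98.4 °C: -317 kJ/kg
liquid 98.4→-17.0 °C: -258.5 kJ/kg
Δh = -40.836 + -317 + -258.5 = -616.33 kJ/kg
Q = ṁ·Δh = 32.13 kg/min × -616.33 kJ/kg = -19803 kJ/min
|Q| = 330.05 kW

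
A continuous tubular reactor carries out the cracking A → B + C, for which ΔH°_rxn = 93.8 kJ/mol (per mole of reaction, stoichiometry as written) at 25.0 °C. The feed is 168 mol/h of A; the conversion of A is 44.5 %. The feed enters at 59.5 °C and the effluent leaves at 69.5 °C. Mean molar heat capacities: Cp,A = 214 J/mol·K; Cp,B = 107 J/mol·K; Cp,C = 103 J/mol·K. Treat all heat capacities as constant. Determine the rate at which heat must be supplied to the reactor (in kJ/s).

Extent of reaction ξ = 0.445 × 168 = 74.76 mol/h
Reaction term: ξ·ΔH°_rxn = 74.76 × 93.8 = 7012.5 kJ/h
Sensible, feed 59.5→25 °C: -1240.3 kJ/h
Outlet flows (mol/h): A 93.24, B 74.76, C 74.76
Sensible, products 25→69.5 °C: 1586.6 kJ/h
Q = ΔH = 7358.7 kJ/h = 2.0441 kW
Heat supplied = 2.0441 kJ/s

Q_in = 2.04 kJ/s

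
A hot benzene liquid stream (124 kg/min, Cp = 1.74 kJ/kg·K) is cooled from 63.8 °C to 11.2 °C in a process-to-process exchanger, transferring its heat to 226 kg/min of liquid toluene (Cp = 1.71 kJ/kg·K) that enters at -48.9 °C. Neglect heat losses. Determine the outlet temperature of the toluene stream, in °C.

Heat released by hot stream: Q = 124 × 1.74 × (63.8 − 11.2) = 11349 kJ/min
Energy balance on cold side (adiabatic exchanger): Q = ṁ_c·Cp_c·(T_c,out − T_c,in)
T_c,out = -48.9 + 11349/(226 × 1.71) = -19.534 °C

T_c,out = -19.5 °C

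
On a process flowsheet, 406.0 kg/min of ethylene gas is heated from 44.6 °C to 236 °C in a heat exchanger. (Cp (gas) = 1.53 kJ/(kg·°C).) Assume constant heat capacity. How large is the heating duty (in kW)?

Q = 1980 kW

Q = ṁ·Cp·ΔT = 406.0 × 1.53 × (236 − 44.6) = 118890 kJ/min
Converting: 118890 / 60 s = 1981.6 kW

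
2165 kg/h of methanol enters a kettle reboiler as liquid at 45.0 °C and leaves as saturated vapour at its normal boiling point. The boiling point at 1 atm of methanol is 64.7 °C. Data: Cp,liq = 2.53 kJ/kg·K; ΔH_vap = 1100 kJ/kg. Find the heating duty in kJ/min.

liquid 45.0→64.7 °C: 49.841 kJ/kg
vaporisation at 64.7 °C: 1100 kJ/kg
Δh = 49.841 + 1100 = 1149.8 kJ/kg
Q = ṁ·Δh = 2165 kg/h × 1149.8 kJ/kg = 2.4894e+06 kJ/h
|Q| = 691.5 kW = 41490 kJ/min

Q = 41500 kJ/min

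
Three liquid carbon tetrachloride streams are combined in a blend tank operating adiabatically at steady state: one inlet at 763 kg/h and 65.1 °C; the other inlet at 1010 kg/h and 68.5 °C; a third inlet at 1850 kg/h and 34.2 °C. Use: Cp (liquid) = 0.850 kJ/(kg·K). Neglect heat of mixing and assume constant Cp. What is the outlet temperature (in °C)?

No heat crosses the boundary, so H_out = H_in.
T_out = Σ ṁᵢCp,ᵢTᵢ / Σ ṁᵢCp,ᵢ
      = 154810 / 3079.6 = 50.269 °C

T_out = 50.3 °C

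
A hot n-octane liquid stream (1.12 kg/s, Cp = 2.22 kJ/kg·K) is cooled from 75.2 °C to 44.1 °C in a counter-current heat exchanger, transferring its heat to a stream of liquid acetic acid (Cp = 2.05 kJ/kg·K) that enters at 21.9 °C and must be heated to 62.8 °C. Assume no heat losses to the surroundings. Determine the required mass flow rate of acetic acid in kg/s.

ṁ_c = 0.922 kg/s

Heat released by hot stream: Q = 1.12 × 2.22 × (75.2 − 44.1) = 77.327 kJ/s
Energy balance on cold side (adiabatic exchanger): Q = ṁ_c·Cp_c·(T_c,out − T_c,in)
ṁ_c = 77.327 / [2.05 × (62.8 − 21.9)] = 0.92226 kg/s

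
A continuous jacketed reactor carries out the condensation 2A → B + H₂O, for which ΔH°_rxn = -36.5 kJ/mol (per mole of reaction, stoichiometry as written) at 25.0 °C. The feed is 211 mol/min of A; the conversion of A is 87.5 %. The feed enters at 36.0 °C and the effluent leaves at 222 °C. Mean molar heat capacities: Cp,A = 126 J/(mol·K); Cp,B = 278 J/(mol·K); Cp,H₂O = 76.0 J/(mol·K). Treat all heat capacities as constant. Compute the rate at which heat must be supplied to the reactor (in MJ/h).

Q_in = 206 MJ/h

Extent of reaction ξ = 0.875 × 211 / 2 = 92.312 mol/min
Reaction term: ξ·ΔH°_rxn = 92.312 × -36.5 = -3369.4 kJ/min
Sensible, feed 36.0→25 °C: -292.45 kJ/min
Outlet flows (mol/min): A 26.375, B 92.312, H₂O 92.312
Sensible, products 25→222 °C: 7092.4 kJ/min
Q = ΔH = 3430.5 kJ/min = 57.175 kW
Heat supplied = 205.83 MJ/h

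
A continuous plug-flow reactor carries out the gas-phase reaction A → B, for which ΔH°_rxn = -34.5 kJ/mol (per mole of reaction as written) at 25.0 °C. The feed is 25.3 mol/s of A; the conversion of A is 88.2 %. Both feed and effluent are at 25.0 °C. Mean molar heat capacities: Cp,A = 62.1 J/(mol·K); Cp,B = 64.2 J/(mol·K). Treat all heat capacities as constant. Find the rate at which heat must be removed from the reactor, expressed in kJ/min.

Extent of reaction ξ = 0.882 × 25.3 = 22.315 mol/s
Reaction term: ξ·ΔH°_rxn = 22.315 × -34.5 = -769.85 kJ/s
Q = ΔH = -769.85 kJ/s = -769.85 kW
Heat removed = 46191 kJ/min

Q_out = 46200 kJ/min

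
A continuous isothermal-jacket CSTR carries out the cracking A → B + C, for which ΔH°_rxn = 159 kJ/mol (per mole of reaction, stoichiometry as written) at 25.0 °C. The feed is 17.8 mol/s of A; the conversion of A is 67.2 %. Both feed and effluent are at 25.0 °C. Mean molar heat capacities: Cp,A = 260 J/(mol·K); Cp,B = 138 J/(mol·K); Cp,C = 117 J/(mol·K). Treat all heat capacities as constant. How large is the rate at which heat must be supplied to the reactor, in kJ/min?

Extent of reaction ξ = 0.672 × 17.8 = 11.962 mol/s
Reaction term: ξ·ΔH°_rxn = 11.962 × 159 = 1901.9 kJ/s
Q = ΔH = 1901.9 kJ/s = 1901.9 kW
Heat supplied = 114110 kJ/min

Q_in = 114000 kJ/min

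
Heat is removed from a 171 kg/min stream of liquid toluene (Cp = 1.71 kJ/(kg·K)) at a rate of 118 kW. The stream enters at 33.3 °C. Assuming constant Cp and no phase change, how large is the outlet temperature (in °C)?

Q = 118 kW = 7080 kJ/min
ΔT = Q/(ṁ·Cp) = 7080/(171×1.71) = 24.213 K
T_out = 33.3 − 24.213 = 9.0874 °C

T_out = 9.09 °C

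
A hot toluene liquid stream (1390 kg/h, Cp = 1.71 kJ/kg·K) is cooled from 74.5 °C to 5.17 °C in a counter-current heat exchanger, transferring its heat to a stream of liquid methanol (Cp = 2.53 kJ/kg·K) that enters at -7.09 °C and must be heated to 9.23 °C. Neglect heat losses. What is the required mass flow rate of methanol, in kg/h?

ṁ_c = 3990 kg/h

Heat released by hot stream: Q = 1390 × 1.71 × (74.5 − 5.17) = 164790 kJ/h
Energy balance on cold side (adiabatic exchanger): Q = ṁ_c·Cp_c·(T_c,out − T_c,in)
ṁ_c = 164790 / [2.53 × (9.23 − -7.09)] = 3991.1 kg/h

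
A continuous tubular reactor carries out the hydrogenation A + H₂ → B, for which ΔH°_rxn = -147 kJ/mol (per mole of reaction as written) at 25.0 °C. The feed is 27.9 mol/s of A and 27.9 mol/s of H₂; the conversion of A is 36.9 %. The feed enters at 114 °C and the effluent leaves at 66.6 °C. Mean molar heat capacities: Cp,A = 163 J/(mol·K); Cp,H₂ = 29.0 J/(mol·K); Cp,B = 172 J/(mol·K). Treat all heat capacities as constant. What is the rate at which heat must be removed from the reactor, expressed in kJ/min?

Q_out = 107000 kJ/min

Extent of reaction ξ = 0.369 × 27.9 = 10.295 mol/s
Reaction term: ξ·ΔH°_rxn = 10.295 × -147 = -1513.4 kJ/s
Sensible, feed 114→25 °C: -476.76 kJ/s
Outlet flows (mol/s): A 17.605, H₂ 17.605, B 10.295
Sensible, products 25→66.6 °C: 214.28 kJ/s
Q = ΔH = -1775.9 kJ/s = -1775.9 kW
Heat removed = 106550 kJ/min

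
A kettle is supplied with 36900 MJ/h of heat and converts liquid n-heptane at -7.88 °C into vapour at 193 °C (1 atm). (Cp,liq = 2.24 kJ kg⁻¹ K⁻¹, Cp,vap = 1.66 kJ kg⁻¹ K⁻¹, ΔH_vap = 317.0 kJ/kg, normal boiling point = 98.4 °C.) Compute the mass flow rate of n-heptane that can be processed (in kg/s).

Δh = 2.24×(98.4−-7.88) + 317.0 + 1.66×(193−98.4) = 712.1 kJ/kg
Q = 36900 MJ/h = 10250 kJ/s = 10250 kJ/s
ṁ = Q/Δh = 10250 / 712.1 = 14.394 kg/s

ṁ = 14.4 kg/s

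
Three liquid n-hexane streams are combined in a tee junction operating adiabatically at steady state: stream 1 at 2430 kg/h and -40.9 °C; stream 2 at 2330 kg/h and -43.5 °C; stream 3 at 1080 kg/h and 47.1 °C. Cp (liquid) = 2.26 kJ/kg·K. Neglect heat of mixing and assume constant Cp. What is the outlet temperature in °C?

T_out = -25.7 °C

Energy balance with Q = 0: Σ ṁᵢCp,ᵢ(T_out − Tᵢ) = 0
Σ ṁᵢCp,ᵢTᵢ = 2430×2.26×-40.9 + 2330×2.26×-43.5 + 1080×2.26×47.1 = -338720
Σ ṁᵢCp,ᵢ = 2430×2.26 + 2330×2.26 + 1080×2.26 = 13198
T_out = -338720 / 13198 = -25.663 °C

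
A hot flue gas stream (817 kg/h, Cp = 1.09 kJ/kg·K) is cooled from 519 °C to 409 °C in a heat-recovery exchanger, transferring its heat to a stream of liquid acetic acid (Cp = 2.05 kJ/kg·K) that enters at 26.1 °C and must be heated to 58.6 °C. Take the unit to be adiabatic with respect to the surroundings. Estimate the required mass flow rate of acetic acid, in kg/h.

ṁ_c = 1470 kg/h

Heat released by hot stream: Q = 817 × 1.09 × (519 − 409) = 97958 kJ/h
Energy balance on cold side (adiabatic exchanger): Q = ṁ_c·Cp_c·(T_c,out − T_c,in)
ṁ_c = 97958 / [2.05 × (58.6 − 26.1)] = 1470.3 kg/h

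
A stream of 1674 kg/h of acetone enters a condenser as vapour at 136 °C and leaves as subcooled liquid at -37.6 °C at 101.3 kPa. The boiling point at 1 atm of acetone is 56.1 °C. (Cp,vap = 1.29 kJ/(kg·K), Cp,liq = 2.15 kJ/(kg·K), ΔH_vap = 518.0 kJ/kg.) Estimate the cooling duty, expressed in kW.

Q_c = 382 kW

vapour 136→56.1 °C: -103.07 kJ/kg
condensation at 56.1 °C: -518 kJ/kg
liquid 56.1→-37.6 °C: -201.45 kJ/kg
Δh = -103.07 + -518 + -201.45 = -822.53 kJ/kg
Q = ṁ·Δh = 1674 kg/h × -822.53 kJ/kg = -1.3769e+06 kJ/h
|Q| = 382.47 kW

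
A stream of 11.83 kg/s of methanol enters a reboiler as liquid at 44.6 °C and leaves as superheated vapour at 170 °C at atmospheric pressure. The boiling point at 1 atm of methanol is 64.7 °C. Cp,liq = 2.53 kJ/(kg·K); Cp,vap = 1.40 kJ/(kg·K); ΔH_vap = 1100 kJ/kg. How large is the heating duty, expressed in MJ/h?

Q = 55300 MJ/h

liquid 44.6→64.7 °C: 50.853 kJ/kg
vaporisation at 64.7 °C: 1100 kJ/kg
vapour 64.7→170 °C: 147.42 kJ/kg
Δh = 50.853 + 1100 + 147.42 = 1298.3 kJ/kg
Q = ṁ·Δh = 11.83 kg/s × 1298.3 kJ/kg = 15359 kJ/s
|Q| = 15359 kW = 55291 MJ/h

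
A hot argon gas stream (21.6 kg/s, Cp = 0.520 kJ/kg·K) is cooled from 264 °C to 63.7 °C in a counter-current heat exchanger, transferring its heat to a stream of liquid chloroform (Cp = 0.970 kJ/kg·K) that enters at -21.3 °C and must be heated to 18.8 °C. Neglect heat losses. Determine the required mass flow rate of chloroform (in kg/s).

Heat released by hot stream: Q = 21.6 × 0.520 × (264 − 63.7) = 2249.8 kJ/s
Energy balance on cold side (adiabatic exchanger): Q = ṁ_c·Cp_c·(T_c,out − T_c,in)
ṁ_c = 2249.8 / [0.970 × (18.8 − -21.3)] = 57.839 kg/s

ṁ_c = 57.8 kg/s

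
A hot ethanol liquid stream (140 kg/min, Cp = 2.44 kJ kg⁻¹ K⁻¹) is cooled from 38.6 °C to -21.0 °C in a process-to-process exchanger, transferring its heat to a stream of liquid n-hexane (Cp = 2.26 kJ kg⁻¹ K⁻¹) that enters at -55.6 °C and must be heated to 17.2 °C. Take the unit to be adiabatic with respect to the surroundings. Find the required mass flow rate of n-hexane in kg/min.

Heat released by hot stream: Q = 140 × 2.44 × (38.6 − -21.0) = 20359 kJ/min
Energy balance on cold side (adiabatic exchanger): Q = ṁ_c·Cp_c·(T_c,out − T_c,in)
ṁ_c = 20359 / [2.26 × (17.2 − -55.6)] = 123.74 kg/min

ṁ_c = 124 kg/min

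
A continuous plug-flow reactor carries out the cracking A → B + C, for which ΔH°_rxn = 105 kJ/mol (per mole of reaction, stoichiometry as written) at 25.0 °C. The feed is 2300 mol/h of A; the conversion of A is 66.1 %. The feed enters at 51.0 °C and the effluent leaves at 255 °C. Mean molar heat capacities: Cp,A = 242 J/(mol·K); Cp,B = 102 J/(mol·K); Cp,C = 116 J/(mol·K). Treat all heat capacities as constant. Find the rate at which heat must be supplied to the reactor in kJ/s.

Extent of reaction ξ = 0.661 × 2300 = 1520.3 mol/h
Reaction term: ξ·ΔH°_rxn = 1520.3 × 105 = 159630 kJ/h
Sensible, feed 51.0→25 °C: -14472 kJ/h
Outlet flows (mol/h): A 779.7, B 1520.3, C 1520.3
Sensible, products 25→255 °C: 119630 kJ/h
Q = ΔH = 264790 kJ/h = 73.552 kW
Heat supplied = 73.552 kJ/s

Q_in = 73.6 kJ/s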